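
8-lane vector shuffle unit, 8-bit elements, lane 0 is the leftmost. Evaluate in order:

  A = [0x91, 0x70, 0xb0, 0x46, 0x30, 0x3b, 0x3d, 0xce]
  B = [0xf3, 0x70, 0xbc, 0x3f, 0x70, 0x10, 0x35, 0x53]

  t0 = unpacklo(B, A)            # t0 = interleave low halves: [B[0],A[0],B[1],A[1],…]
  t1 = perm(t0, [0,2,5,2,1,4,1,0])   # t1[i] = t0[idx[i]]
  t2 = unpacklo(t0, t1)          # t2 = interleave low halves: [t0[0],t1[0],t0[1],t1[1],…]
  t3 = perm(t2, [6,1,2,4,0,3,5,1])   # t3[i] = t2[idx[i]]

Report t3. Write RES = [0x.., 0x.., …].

RES = [ 0x70  0xf3  0x91  0x70  0xf3  0x70  0xb0  0xf3 ]

t0 = [0xf3, 0x91, 0x70, 0x70, 0xbc, 0xb0, 0x3f, 0x46]
t1 = [0xf3, 0x70, 0xb0, 0x70, 0x91, 0xbc, 0x91, 0xf3]
t2 = [0xf3, 0xf3, 0x91, 0x70, 0x70, 0xb0, 0x70, 0x70]
t3 = [0x70, 0xf3, 0x91, 0x70, 0xf3, 0x70, 0xb0, 0xf3]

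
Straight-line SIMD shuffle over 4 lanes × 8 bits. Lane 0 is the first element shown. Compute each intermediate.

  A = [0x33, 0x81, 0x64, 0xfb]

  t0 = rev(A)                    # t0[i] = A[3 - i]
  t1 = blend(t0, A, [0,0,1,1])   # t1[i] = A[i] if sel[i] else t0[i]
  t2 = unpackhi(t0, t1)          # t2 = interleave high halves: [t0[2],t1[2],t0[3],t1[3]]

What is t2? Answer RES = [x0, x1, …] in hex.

→ t0 |fb|64|81|33|
→ t1 |fb|64|64|fb|
→ t2 |81|64|33|fb|

RES = [0x81, 0x64, 0x33, 0xfb]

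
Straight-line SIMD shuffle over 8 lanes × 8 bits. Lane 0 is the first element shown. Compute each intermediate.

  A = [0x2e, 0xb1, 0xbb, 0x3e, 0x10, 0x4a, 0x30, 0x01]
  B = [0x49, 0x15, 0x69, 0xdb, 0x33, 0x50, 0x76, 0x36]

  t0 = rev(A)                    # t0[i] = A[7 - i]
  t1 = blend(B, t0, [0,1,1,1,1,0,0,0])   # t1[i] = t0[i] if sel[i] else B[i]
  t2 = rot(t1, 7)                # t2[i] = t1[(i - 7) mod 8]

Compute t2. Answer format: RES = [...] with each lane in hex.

  t0: 01 30 4a 10 3e bb b1 2e
  t1: 49 30 4a 10 3e 50 76 36
  t2: 30 4a 10 3e 50 76 36 49

RES = [ 0x30  0x4a  0x10  0x3e  0x50  0x76  0x36  0x49 ]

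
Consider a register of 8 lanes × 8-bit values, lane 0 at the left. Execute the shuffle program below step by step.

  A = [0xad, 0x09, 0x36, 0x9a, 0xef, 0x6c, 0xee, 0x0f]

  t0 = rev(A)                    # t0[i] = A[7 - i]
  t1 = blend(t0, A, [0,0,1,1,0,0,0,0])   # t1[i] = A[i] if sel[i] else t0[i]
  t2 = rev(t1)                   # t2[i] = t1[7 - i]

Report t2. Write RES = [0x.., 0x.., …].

→ t0 |0f|ee|6c|ef|9a|36|09|ad|
→ t1 |0f|ee|36|9a|9a|36|09|ad|
→ t2 |ad|09|36|9a|9a|36|ee|0f|

RES = [ 0xad  0x09  0x36  0x9a  0x9a  0x36  0xee  0x0f ]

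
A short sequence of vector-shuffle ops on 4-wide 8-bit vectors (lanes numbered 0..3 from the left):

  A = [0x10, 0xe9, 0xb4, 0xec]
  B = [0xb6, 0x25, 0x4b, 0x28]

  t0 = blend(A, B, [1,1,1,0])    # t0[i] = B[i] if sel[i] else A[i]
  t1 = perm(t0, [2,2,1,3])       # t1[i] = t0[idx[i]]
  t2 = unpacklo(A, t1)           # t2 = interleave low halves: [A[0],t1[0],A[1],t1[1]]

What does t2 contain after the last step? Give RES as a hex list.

RES = [ 0x10  0x4b  0xe9  0x4b ]

t0 = [0xb6, 0x25, 0x4b, 0xec]
t1 = [0x4b, 0x4b, 0x25, 0xec]
t2 = [0x10, 0x4b, 0xe9, 0x4b]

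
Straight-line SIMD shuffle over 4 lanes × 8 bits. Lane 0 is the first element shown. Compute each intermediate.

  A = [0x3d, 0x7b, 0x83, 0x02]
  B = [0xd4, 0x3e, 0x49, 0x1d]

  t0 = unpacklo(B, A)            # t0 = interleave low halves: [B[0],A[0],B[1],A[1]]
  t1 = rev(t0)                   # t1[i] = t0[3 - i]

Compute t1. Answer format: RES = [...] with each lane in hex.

RES = [ 0x7b  0x3e  0x3d  0xd4 ]

  t0: d4 3d 3e 7b
  t1: 7b 3e 3d d4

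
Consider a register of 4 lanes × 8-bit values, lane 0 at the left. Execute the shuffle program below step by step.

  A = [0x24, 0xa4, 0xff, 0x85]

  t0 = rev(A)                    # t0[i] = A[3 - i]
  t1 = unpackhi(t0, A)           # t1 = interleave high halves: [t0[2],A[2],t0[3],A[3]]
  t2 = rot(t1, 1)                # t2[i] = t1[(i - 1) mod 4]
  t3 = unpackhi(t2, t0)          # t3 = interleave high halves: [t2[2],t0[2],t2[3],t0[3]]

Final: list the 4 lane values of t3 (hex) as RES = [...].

RES = [0xff, 0xa4, 0x24, 0x24]

  t0: 85 ff a4 24
  t1: a4 ff 24 85
  t2: 85 a4 ff 24
  t3: ff a4 24 24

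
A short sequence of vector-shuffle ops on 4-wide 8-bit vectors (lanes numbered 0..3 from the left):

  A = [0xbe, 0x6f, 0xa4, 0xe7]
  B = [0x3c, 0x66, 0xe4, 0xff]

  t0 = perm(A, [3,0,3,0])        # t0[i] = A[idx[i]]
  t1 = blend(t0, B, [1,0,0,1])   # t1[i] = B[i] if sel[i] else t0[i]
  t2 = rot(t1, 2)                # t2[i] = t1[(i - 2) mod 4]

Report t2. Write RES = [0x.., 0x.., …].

RES = [ 0xe7  0xff  0x3c  0xbe ]

t0 = [0xe7, 0xbe, 0xe7, 0xbe]
t1 = [0x3c, 0xbe, 0xe7, 0xff]
t2 = [0xe7, 0xff, 0x3c, 0xbe]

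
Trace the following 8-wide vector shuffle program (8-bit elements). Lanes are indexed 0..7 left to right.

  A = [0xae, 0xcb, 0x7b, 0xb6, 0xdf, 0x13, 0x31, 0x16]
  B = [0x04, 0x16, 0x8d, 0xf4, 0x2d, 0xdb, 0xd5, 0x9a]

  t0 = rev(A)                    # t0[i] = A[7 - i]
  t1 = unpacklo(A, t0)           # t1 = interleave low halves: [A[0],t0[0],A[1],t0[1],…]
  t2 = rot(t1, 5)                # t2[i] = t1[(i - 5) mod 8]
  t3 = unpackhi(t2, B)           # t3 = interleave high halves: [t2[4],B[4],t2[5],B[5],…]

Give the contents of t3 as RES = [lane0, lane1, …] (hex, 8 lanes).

RES = [ 0xdf  0x2d  0xae  0xdb  0x16  0xd5  0xcb  0x9a ]

  t0: 16 31 13 df b6 7b cb ae
  t1: ae 16 cb 31 7b 13 b6 df
  t2: 31 7b 13 b6 df ae 16 cb
  t3: df 2d ae db 16 d5 cb 9a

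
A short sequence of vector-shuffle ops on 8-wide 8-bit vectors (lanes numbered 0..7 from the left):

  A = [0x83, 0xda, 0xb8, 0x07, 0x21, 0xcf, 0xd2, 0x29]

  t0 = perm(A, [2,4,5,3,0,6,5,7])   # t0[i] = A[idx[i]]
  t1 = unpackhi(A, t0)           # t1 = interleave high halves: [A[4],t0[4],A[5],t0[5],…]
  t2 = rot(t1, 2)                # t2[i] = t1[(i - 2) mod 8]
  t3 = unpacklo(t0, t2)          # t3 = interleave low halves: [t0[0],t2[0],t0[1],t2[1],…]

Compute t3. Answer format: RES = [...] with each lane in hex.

t0 = [0xb8, 0x21, 0xcf, 0x07, 0x83, 0xd2, 0xcf, 0x29]
t1 = [0x21, 0x83, 0xcf, 0xd2, 0xd2, 0xcf, 0x29, 0x29]
t2 = [0x29, 0x29, 0x21, 0x83, 0xcf, 0xd2, 0xd2, 0xcf]
t3 = [0xb8, 0x29, 0x21, 0x29, 0xcf, 0x21, 0x07, 0x83]

RES = [ 0xb8  0x29  0x21  0x29  0xcf  0x21  0x07  0x83 ]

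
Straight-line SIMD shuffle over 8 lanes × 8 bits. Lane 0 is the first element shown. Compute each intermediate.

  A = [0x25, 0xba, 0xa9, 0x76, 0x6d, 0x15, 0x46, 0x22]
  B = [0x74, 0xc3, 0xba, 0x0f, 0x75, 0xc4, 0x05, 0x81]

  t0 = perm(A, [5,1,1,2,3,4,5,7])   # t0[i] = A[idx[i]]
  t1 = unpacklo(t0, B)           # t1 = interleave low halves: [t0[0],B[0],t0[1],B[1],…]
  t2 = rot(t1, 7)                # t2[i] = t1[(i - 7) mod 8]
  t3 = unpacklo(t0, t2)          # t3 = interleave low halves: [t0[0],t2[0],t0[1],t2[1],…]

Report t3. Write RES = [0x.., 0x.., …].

t0 = [0x15, 0xba, 0xba, 0xa9, 0x76, 0x6d, 0x15, 0x22]
t1 = [0x15, 0x74, 0xba, 0xc3, 0xba, 0xba, 0xa9, 0x0f]
t2 = [0x74, 0xba, 0xc3, 0xba, 0xba, 0xa9, 0x0f, 0x15]
t3 = [0x15, 0x74, 0xba, 0xba, 0xba, 0xc3, 0xa9, 0xba]

RES = [ 0x15  0x74  0xba  0xba  0xba  0xc3  0xa9  0xba ]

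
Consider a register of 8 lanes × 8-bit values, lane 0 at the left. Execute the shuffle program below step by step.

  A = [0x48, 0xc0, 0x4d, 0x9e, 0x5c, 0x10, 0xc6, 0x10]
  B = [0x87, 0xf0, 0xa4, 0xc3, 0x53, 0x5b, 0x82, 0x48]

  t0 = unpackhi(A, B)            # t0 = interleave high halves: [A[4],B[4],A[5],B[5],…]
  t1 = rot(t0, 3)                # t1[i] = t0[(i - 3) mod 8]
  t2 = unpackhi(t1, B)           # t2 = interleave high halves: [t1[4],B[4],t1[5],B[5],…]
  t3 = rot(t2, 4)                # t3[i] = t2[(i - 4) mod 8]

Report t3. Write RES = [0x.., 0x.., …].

t0 = [0x5c, 0x53, 0x10, 0x5b, 0xc6, 0x82, 0x10, 0x48]
t1 = [0x82, 0x10, 0x48, 0x5c, 0x53, 0x10, 0x5b, 0xc6]
t2 = [0x53, 0x53, 0x10, 0x5b, 0x5b, 0x82, 0xc6, 0x48]
t3 = [0x5b, 0x82, 0xc6, 0x48, 0x53, 0x53, 0x10, 0x5b]

RES = [0x5b, 0x82, 0xc6, 0x48, 0x53, 0x53, 0x10, 0x5b]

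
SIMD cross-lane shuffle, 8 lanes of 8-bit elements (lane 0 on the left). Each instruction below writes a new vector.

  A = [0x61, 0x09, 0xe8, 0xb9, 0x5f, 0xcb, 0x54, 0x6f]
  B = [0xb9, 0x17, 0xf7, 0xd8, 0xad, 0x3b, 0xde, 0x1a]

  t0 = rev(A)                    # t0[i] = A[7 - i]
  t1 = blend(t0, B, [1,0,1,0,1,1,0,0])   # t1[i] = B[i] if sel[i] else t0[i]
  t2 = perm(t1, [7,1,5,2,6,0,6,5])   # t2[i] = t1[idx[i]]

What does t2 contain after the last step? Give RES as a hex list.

  t0: 6f 54 cb 5f b9 e8 09 61
  t1: b9 54 f7 5f ad 3b 09 61
  t2: 61 54 3b f7 09 b9 09 3b

RES = [ 0x61  0x54  0x3b  0xf7  0x09  0xb9  0x09  0x3b ]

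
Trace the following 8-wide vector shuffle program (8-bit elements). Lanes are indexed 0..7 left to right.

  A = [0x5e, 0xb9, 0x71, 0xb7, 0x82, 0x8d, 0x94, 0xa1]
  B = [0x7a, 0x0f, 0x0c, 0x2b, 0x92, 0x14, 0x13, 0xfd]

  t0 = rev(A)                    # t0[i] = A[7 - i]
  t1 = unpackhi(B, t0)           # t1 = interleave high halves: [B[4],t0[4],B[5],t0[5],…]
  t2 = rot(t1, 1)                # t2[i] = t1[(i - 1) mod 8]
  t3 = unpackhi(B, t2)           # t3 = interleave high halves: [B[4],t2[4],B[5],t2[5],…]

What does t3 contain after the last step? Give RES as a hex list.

RES = [0x92, 0x71, 0x14, 0x13, 0x13, 0xb9, 0xfd, 0xfd]

→ t0 |a1|94|8d|82|b7|71|b9|5e|
→ t1 |92|b7|14|71|13|b9|fd|5e|
→ t2 |5e|92|b7|14|71|13|b9|fd|
→ t3 |92|71|14|13|13|b9|fd|fd|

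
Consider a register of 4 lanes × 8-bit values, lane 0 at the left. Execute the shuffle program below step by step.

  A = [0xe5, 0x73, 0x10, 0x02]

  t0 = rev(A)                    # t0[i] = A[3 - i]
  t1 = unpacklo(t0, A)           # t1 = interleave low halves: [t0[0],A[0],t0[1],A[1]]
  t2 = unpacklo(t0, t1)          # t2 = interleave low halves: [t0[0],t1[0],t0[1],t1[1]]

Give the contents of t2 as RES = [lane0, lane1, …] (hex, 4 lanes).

t0 = [0x02, 0x10, 0x73, 0xe5]
t1 = [0x02, 0xe5, 0x10, 0x73]
t2 = [0x02, 0x02, 0x10, 0xe5]

RES = [0x02, 0x02, 0x10, 0xe5]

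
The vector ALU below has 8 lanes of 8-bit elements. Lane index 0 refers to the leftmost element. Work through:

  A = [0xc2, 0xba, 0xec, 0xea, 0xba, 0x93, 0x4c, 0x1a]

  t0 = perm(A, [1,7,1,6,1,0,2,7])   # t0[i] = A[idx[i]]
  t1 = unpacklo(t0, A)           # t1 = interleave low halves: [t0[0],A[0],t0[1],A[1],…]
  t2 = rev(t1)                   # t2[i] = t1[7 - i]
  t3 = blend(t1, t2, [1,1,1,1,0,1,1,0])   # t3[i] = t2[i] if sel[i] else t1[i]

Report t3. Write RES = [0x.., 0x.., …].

RES = [ 0xea  0x4c  0xec  0xba  0xba  0x1a  0xc2  0xea ]

  t0: ba 1a ba 4c ba c2 ec 1a
  t1: ba c2 1a ba ba ec 4c ea
  t2: ea 4c ec ba ba 1a c2 ba
  t3: ea 4c ec ba ba 1a c2 ea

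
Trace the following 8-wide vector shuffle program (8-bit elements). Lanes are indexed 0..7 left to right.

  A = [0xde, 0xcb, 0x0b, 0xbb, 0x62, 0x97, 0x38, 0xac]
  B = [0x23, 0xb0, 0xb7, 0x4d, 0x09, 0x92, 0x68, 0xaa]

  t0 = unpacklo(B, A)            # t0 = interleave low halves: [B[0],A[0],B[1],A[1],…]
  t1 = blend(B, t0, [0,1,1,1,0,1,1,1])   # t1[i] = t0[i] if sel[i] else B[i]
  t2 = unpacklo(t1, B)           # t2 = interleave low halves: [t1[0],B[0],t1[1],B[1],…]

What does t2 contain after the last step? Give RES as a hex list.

t0 = [0x23, 0xde, 0xb0, 0xcb, 0xb7, 0x0b, 0x4d, 0xbb]
t1 = [0x23, 0xde, 0xb0, 0xcb, 0x09, 0x0b, 0x4d, 0xbb]
t2 = [0x23, 0x23, 0xde, 0xb0, 0xb0, 0xb7, 0xcb, 0x4d]

RES = [0x23, 0x23, 0xde, 0xb0, 0xb0, 0xb7, 0xcb, 0x4d]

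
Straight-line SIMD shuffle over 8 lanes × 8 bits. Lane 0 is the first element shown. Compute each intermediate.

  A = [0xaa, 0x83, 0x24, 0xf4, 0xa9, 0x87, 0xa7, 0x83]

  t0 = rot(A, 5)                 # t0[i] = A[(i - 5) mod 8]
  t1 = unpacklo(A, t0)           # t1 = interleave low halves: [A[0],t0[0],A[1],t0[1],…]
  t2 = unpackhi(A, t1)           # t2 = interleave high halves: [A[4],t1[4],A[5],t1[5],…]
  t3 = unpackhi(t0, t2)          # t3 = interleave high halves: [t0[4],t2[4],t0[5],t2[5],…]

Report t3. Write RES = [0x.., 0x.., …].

RES = [0x83, 0xa7, 0xaa, 0xf4, 0x83, 0x83, 0x24, 0xa7]

t0 = [0xf4, 0xa9, 0x87, 0xa7, 0x83, 0xaa, 0x83, 0x24]
t1 = [0xaa, 0xf4, 0x83, 0xa9, 0x24, 0x87, 0xf4, 0xa7]
t2 = [0xa9, 0x24, 0x87, 0x87, 0xa7, 0xf4, 0x83, 0xa7]
t3 = [0x83, 0xa7, 0xaa, 0xf4, 0x83, 0x83, 0x24, 0xa7]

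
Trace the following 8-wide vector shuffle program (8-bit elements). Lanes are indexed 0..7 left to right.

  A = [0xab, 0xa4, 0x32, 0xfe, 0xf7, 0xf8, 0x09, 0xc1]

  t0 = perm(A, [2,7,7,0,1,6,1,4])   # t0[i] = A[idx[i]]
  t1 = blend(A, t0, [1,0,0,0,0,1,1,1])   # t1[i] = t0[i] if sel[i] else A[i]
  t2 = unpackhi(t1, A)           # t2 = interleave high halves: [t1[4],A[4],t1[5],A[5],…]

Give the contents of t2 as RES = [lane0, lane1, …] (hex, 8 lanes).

RES = [ 0xf7  0xf7  0x09  0xf8  0xa4  0x09  0xf7  0xc1 ]

  t0: 32 c1 c1 ab a4 09 a4 f7
  t1: 32 a4 32 fe f7 09 a4 f7
  t2: f7 f7 09 f8 a4 09 f7 c1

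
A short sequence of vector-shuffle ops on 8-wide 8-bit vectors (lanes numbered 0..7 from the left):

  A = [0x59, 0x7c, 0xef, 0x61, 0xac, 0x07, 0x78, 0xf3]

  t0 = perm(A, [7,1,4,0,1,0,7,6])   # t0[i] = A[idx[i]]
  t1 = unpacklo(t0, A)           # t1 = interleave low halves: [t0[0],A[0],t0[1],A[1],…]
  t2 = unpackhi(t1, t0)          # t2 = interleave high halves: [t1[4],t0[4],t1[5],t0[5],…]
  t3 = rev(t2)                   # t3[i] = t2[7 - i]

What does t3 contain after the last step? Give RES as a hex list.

  t0: f3 7c ac 59 7c 59 f3 78
  t1: f3 59 7c 7c ac ef 59 61
  t2: ac 7c ef 59 59 f3 61 78
  t3: 78 61 f3 59 59 ef 7c ac

RES = [ 0x78  0x61  0xf3  0x59  0x59  0xef  0x7c  0xac ]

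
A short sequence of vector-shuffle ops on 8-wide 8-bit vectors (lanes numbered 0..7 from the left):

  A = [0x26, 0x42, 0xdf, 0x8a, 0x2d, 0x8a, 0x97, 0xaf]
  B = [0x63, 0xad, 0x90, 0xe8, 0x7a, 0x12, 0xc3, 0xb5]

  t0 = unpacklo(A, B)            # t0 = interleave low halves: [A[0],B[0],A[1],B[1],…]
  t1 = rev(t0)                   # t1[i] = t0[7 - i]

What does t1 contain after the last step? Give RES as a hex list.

RES = [ 0xe8  0x8a  0x90  0xdf  0xad  0x42  0x63  0x26 ]

  t0: 26 63 42 ad df 90 8a e8
  t1: e8 8a 90 df ad 42 63 26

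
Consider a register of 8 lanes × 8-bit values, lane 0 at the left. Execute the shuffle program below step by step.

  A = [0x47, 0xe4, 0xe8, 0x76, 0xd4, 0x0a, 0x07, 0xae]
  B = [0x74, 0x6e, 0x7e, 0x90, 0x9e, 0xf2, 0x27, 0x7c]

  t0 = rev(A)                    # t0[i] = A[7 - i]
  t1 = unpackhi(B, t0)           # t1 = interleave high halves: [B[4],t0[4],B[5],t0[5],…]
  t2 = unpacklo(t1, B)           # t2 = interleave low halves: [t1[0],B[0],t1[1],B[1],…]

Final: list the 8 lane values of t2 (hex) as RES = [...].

RES = [ 0x9e  0x74  0x76  0x6e  0xf2  0x7e  0xe8  0x90 ]

t0 = [0xae, 0x07, 0x0a, 0xd4, 0x76, 0xe8, 0xe4, 0x47]
t1 = [0x9e, 0x76, 0xf2, 0xe8, 0x27, 0xe4, 0x7c, 0x47]
t2 = [0x9e, 0x74, 0x76, 0x6e, 0xf2, 0x7e, 0xe8, 0x90]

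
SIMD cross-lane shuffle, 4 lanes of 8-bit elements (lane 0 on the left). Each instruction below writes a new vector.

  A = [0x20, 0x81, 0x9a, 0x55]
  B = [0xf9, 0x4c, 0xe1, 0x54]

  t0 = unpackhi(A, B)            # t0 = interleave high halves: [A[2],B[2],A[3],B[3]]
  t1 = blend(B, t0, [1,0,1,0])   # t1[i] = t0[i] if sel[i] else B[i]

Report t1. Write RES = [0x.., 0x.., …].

→ t0 |9a|e1|55|54|
→ t1 |9a|4c|55|54|

RES = [ 0x9a  0x4c  0x55  0x54 ]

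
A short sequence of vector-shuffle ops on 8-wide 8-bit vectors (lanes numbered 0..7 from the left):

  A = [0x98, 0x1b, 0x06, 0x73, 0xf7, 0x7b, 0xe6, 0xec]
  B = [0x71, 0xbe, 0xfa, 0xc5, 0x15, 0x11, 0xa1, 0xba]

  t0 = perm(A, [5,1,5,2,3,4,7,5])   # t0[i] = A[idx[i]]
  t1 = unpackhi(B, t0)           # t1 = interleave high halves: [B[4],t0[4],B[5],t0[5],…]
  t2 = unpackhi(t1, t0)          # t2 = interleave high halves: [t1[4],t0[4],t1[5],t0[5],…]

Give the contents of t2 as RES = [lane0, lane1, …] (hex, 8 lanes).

RES = [ 0xa1  0x73  0xec  0xf7  0xba  0xec  0x7b  0x7b ]

  t0: 7b 1b 7b 06 73 f7 ec 7b
  t1: 15 73 11 f7 a1 ec ba 7b
  t2: a1 73 ec f7 ba ec 7b 7b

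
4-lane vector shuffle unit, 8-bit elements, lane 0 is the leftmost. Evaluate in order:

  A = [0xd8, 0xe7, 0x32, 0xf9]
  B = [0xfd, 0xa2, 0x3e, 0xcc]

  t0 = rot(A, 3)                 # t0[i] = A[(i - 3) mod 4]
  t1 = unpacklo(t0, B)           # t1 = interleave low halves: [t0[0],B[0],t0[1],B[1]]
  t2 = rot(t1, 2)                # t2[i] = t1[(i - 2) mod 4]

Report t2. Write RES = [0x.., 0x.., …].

  t0: e7 32 f9 d8
  t1: e7 fd 32 a2
  t2: 32 a2 e7 fd

RES = [0x32, 0xa2, 0xe7, 0xfd]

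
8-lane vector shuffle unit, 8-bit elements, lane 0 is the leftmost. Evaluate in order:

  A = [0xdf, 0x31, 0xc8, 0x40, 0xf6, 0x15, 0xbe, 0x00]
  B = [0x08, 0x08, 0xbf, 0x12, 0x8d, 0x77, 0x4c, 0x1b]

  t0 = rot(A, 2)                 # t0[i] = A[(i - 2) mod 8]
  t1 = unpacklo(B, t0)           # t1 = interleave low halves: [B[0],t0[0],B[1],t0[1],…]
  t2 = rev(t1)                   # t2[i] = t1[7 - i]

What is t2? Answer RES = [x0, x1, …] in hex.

→ t0 |be|00|df|31|c8|40|f6|15|
→ t1 |08|be|08|00|bf|df|12|31|
→ t2 |31|12|df|bf|00|08|be|08|

RES = [ 0x31  0x12  0xdf  0xbf  0x00  0x08  0xbe  0x08 ]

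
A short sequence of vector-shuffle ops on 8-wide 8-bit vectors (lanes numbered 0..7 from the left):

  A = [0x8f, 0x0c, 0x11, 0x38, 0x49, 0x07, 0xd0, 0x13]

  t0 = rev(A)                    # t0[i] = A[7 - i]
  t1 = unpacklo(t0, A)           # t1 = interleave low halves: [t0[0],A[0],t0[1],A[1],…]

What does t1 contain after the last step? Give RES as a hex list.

RES = [0x13, 0x8f, 0xd0, 0x0c, 0x07, 0x11, 0x49, 0x38]

→ t0 |13|d0|07|49|38|11|0c|8f|
→ t1 |13|8f|d0|0c|07|11|49|38|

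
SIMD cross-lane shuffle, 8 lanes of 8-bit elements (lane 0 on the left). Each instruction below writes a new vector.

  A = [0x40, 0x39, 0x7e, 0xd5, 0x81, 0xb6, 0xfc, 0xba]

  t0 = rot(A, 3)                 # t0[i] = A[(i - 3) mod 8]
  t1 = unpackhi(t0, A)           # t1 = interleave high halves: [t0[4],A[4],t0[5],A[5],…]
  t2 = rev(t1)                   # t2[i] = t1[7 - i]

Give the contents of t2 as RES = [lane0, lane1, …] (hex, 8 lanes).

RES = [ 0xba  0x81  0xfc  0xd5  0xb6  0x7e  0x81  0x39 ]

→ t0 |b6|fc|ba|40|39|7e|d5|81|
→ t1 |39|81|7e|b6|d5|fc|81|ba|
→ t2 |ba|81|fc|d5|b6|7e|81|39|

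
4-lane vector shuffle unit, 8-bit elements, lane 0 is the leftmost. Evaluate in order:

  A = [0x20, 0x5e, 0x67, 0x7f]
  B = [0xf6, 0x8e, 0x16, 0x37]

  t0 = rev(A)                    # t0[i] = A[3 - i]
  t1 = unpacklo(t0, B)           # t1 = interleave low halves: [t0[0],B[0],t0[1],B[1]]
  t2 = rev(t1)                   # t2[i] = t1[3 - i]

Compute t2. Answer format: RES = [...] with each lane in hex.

  t0: 7f 67 5e 20
  t1: 7f f6 67 8e
  t2: 8e 67 f6 7f

RES = [0x8e, 0x67, 0xf6, 0x7f]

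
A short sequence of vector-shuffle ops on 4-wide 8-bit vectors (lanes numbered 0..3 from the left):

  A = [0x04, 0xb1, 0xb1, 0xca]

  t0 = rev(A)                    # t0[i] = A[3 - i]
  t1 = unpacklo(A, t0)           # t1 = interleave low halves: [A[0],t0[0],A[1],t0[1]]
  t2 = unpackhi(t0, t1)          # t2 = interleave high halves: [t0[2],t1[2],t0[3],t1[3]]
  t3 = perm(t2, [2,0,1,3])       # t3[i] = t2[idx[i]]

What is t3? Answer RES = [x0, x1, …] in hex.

RES = [ 0x04  0xb1  0xb1  0xb1 ]

t0 = [0xca, 0xb1, 0xb1, 0x04]
t1 = [0x04, 0xca, 0xb1, 0xb1]
t2 = [0xb1, 0xb1, 0x04, 0xb1]
t3 = [0x04, 0xb1, 0xb1, 0xb1]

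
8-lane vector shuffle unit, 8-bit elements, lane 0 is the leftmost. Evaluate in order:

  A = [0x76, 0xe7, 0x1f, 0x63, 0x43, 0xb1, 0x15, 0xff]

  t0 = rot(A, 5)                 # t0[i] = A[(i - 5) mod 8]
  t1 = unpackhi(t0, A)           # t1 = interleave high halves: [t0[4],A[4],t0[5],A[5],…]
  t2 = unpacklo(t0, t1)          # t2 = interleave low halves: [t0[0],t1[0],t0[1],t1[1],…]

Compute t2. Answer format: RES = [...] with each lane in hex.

RES = [0x63, 0xff, 0x43, 0x43, 0xb1, 0x76, 0x15, 0xb1]

→ t0 |63|43|b1|15|ff|76|e7|1f|
→ t1 |ff|43|76|b1|e7|15|1f|ff|
→ t2 |63|ff|43|43|b1|76|15|b1|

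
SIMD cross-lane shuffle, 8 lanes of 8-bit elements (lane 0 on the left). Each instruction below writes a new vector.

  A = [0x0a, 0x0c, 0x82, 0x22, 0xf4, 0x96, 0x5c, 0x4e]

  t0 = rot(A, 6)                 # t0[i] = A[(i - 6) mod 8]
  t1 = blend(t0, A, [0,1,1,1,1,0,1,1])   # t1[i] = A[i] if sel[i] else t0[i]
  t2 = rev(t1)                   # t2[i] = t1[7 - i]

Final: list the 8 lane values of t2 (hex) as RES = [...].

RES = [ 0x4e  0x5c  0x4e  0xf4  0x22  0x82  0x0c  0x82 ]

t0 = [0x82, 0x22, 0xf4, 0x96, 0x5c, 0x4e, 0x0a, 0x0c]
t1 = [0x82, 0x0c, 0x82, 0x22, 0xf4, 0x4e, 0x5c, 0x4e]
t2 = [0x4e, 0x5c, 0x4e, 0xf4, 0x22, 0x82, 0x0c, 0x82]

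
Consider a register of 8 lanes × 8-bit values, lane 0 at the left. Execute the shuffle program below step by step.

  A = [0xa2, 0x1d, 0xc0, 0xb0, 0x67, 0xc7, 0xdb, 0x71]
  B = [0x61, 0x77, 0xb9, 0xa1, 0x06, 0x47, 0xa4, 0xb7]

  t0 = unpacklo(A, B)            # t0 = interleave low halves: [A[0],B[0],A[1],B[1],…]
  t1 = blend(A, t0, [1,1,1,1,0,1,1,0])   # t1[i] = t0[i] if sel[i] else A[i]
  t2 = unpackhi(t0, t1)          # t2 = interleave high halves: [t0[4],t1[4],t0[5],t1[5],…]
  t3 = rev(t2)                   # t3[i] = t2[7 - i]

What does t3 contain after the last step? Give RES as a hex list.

t0 = [0xa2, 0x61, 0x1d, 0x77, 0xc0, 0xb9, 0xb0, 0xa1]
t1 = [0xa2, 0x61, 0x1d, 0x77, 0x67, 0xb9, 0xb0, 0x71]
t2 = [0xc0, 0x67, 0xb9, 0xb9, 0xb0, 0xb0, 0xa1, 0x71]
t3 = [0x71, 0xa1, 0xb0, 0xb0, 0xb9, 0xb9, 0x67, 0xc0]

RES = [0x71, 0xa1, 0xb0, 0xb0, 0xb9, 0xb9, 0x67, 0xc0]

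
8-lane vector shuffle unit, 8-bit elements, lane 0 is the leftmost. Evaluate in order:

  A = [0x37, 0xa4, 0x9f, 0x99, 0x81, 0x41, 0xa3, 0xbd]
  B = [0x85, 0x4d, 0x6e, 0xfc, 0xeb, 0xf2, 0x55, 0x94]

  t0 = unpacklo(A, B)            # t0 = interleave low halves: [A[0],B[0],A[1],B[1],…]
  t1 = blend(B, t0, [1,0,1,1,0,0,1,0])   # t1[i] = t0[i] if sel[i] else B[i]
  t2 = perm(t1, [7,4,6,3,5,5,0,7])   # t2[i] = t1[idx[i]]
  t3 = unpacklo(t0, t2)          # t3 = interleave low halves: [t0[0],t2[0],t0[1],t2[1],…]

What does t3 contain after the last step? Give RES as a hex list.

RES = [0x37, 0x94, 0x85, 0xeb, 0xa4, 0x99, 0x4d, 0x4d]

t0 = [0x37, 0x85, 0xa4, 0x4d, 0x9f, 0x6e, 0x99, 0xfc]
t1 = [0x37, 0x4d, 0xa4, 0x4d, 0xeb, 0xf2, 0x99, 0x94]
t2 = [0x94, 0xeb, 0x99, 0x4d, 0xf2, 0xf2, 0x37, 0x94]
t3 = [0x37, 0x94, 0x85, 0xeb, 0xa4, 0x99, 0x4d, 0x4d]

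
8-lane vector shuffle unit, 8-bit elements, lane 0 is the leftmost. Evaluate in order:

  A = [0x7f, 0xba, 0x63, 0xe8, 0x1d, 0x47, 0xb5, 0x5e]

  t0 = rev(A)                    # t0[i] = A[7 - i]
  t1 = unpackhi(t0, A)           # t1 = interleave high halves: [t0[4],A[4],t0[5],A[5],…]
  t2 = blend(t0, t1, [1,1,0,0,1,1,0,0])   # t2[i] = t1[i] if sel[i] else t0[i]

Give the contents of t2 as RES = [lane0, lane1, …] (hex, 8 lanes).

t0 = [0x5e, 0xb5, 0x47, 0x1d, 0xe8, 0x63, 0xba, 0x7f]
t1 = [0xe8, 0x1d, 0x63, 0x47, 0xba, 0xb5, 0x7f, 0x5e]
t2 = [0xe8, 0x1d, 0x47, 0x1d, 0xba, 0xb5, 0xba, 0x7f]

RES = [0xe8, 0x1d, 0x47, 0x1d, 0xba, 0xb5, 0xba, 0x7f]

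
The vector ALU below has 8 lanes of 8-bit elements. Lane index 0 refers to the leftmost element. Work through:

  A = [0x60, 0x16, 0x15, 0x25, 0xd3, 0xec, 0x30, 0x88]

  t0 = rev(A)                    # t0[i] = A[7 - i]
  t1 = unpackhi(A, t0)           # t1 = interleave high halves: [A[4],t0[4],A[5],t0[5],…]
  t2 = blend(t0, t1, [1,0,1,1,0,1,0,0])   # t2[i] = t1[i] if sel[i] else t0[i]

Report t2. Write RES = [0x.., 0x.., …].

RES = [0xd3, 0x30, 0xec, 0x15, 0x25, 0x16, 0x16, 0x60]

t0 = [0x88, 0x30, 0xec, 0xd3, 0x25, 0x15, 0x16, 0x60]
t1 = [0xd3, 0x25, 0xec, 0x15, 0x30, 0x16, 0x88, 0x60]
t2 = [0xd3, 0x30, 0xec, 0x15, 0x25, 0x16, 0x16, 0x60]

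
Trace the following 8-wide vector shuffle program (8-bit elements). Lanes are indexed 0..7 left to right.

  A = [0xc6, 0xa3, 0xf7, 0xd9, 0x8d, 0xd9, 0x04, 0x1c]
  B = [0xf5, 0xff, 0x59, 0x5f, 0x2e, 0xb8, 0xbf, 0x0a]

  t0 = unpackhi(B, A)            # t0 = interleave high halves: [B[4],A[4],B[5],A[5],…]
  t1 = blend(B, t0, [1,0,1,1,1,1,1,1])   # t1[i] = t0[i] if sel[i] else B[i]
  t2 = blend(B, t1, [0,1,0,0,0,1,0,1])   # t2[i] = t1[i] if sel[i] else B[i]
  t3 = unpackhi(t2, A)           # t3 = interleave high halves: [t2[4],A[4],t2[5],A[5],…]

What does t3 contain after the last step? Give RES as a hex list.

RES = [0x2e, 0x8d, 0x04, 0xd9, 0xbf, 0x04, 0x1c, 0x1c]

  t0: 2e 8d b8 d9 bf 04 0a 1c
  t1: 2e ff b8 d9 bf 04 0a 1c
  t2: f5 ff 59 5f 2e 04 bf 1c
  t3: 2e 8d 04 d9 bf 04 1c 1c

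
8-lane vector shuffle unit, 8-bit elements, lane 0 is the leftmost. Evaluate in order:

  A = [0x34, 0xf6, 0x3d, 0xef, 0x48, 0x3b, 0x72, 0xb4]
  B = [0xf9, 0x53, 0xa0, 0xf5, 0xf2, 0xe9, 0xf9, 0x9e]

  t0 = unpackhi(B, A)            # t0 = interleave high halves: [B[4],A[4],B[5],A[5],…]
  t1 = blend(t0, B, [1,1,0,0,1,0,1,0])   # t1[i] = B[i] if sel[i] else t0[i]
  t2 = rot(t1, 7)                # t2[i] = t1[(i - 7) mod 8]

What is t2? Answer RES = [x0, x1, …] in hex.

→ t0 |f2|48|e9|3b|f9|72|9e|b4|
→ t1 |f9|53|e9|3b|f2|72|f9|b4|
→ t2 |53|e9|3b|f2|72|f9|b4|f9|

RES = [ 0x53  0xe9  0x3b  0xf2  0x72  0xf9  0xb4  0xf9 ]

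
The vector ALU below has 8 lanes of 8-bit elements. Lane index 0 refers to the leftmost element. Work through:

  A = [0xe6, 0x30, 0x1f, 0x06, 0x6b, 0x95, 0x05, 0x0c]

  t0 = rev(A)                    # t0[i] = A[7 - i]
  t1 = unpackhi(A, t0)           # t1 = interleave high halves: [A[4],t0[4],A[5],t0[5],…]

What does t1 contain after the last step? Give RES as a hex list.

RES = [0x6b, 0x06, 0x95, 0x1f, 0x05, 0x30, 0x0c, 0xe6]

t0 = [0x0c, 0x05, 0x95, 0x6b, 0x06, 0x1f, 0x30, 0xe6]
t1 = [0x6b, 0x06, 0x95, 0x1f, 0x05, 0x30, 0x0c, 0xe6]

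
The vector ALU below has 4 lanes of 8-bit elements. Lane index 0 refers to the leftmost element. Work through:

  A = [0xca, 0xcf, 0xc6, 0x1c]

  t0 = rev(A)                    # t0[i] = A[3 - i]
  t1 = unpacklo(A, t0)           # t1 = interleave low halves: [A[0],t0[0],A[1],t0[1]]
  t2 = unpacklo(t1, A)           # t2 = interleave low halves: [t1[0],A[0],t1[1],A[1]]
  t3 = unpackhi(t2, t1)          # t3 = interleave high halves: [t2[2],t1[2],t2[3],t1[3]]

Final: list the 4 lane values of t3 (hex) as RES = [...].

RES = [0x1c, 0xcf, 0xcf, 0xc6]

→ t0 |1c|c6|cf|ca|
→ t1 |ca|1c|cf|c6|
→ t2 |ca|ca|1c|cf|
→ t3 |1c|cf|cf|c6|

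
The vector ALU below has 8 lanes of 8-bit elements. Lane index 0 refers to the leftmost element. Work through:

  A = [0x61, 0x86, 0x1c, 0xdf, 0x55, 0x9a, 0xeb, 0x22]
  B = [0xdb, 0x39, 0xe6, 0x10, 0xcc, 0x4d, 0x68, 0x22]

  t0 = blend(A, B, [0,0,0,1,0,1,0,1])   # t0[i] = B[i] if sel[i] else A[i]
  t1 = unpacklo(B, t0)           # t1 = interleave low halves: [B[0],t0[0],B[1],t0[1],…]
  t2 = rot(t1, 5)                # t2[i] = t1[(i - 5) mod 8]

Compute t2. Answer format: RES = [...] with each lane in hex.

t0 = [0x61, 0x86, 0x1c, 0x10, 0x55, 0x4d, 0xeb, 0x22]
t1 = [0xdb, 0x61, 0x39, 0x86, 0xe6, 0x1c, 0x10, 0x10]
t2 = [0x86, 0xe6, 0x1c, 0x10, 0x10, 0xdb, 0x61, 0x39]

RES = [0x86, 0xe6, 0x1c, 0x10, 0x10, 0xdb, 0x61, 0x39]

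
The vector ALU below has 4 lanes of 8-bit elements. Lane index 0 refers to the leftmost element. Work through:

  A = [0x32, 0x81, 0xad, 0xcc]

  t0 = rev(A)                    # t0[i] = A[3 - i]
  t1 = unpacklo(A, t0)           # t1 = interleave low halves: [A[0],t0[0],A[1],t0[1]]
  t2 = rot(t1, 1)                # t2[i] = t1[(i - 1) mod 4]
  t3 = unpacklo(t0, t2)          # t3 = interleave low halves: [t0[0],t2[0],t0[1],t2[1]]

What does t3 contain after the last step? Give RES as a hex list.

  t0: cc ad 81 32
  t1: 32 cc 81 ad
  t2: ad 32 cc 81
  t3: cc ad ad 32

RES = [0xcc, 0xad, 0xad, 0x32]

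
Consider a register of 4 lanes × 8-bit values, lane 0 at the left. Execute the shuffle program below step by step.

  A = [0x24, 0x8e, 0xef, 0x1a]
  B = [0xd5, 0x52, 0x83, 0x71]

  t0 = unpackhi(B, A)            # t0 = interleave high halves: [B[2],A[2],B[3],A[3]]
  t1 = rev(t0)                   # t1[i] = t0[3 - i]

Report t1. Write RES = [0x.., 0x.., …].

→ t0 |83|ef|71|1a|
→ t1 |1a|71|ef|83|

RES = [0x1a, 0x71, 0xef, 0x83]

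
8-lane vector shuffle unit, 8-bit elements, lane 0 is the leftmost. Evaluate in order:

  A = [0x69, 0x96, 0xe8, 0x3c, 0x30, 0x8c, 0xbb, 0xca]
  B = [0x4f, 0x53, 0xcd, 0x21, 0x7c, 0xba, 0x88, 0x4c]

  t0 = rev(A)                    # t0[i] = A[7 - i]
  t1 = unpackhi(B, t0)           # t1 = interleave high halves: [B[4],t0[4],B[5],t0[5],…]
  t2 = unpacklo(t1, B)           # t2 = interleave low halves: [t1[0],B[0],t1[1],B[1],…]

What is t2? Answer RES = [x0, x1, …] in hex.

RES = [ 0x7c  0x4f  0x3c  0x53  0xba  0xcd  0xe8  0x21 ]

  t0: ca bb 8c 30 3c e8 96 69
  t1: 7c 3c ba e8 88 96 4c 69
  t2: 7c 4f 3c 53 ba cd e8 21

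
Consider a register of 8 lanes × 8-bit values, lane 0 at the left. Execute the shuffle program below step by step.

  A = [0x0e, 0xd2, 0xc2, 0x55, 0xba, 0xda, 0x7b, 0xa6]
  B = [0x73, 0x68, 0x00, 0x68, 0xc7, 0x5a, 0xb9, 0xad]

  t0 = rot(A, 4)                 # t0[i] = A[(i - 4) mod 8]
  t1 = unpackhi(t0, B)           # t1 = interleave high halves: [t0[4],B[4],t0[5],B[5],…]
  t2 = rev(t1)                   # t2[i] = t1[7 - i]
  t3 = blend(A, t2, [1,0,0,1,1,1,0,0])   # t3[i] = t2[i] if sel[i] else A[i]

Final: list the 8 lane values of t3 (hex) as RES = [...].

→ t0 |ba|da|7b|a6|0e|d2|c2|55|
→ t1 |0e|c7|d2|5a|c2|b9|55|ad|
→ t2 |ad|55|b9|c2|5a|d2|c7|0e|
→ t3 |ad|d2|c2|c2|5a|d2|7b|a6|

RES = [ 0xad  0xd2  0xc2  0xc2  0x5a  0xd2  0x7b  0xa6 ]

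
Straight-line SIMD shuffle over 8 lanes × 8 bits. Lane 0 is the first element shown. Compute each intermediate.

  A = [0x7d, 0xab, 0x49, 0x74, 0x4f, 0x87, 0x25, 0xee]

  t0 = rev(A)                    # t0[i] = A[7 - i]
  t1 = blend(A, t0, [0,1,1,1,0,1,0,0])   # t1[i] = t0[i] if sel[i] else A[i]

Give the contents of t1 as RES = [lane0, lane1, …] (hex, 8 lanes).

RES = [ 0x7d  0x25  0x87  0x4f  0x4f  0x49  0x25  0xee ]

  t0: ee 25 87 4f 74 49 ab 7d
  t1: 7d 25 87 4f 4f 49 25 ee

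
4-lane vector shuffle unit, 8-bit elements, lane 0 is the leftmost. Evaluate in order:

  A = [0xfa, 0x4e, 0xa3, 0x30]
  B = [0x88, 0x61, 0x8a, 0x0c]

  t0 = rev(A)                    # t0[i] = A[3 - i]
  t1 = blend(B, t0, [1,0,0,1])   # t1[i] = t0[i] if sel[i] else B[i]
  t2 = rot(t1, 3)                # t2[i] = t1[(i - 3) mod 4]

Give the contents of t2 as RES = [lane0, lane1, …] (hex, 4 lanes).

t0 = [0x30, 0xa3, 0x4e, 0xfa]
t1 = [0x30, 0x61, 0x8a, 0xfa]
t2 = [0x61, 0x8a, 0xfa, 0x30]

RES = [ 0x61  0x8a  0xfa  0x30 ]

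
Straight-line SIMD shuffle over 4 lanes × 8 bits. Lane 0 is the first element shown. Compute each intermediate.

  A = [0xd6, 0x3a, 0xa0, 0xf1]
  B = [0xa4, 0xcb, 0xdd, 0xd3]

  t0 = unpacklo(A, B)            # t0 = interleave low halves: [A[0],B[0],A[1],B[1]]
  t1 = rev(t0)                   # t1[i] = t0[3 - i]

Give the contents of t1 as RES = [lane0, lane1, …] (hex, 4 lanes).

  t0: d6 a4 3a cb
  t1: cb 3a a4 d6

RES = [ 0xcb  0x3a  0xa4  0xd6 ]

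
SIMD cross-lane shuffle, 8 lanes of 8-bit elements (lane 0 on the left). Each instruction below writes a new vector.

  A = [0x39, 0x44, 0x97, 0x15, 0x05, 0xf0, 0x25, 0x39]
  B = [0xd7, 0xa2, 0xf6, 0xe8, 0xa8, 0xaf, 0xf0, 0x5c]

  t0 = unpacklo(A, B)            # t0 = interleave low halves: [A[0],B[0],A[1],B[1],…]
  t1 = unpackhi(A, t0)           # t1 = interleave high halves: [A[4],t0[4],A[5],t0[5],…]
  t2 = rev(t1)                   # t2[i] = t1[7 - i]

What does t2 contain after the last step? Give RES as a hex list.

→ t0 |39|d7|44|a2|97|f6|15|e8|
→ t1 |05|97|f0|f6|25|15|39|e8|
→ t2 |e8|39|15|25|f6|f0|97|05|

RES = [ 0xe8  0x39  0x15  0x25  0xf6  0xf0  0x97  0x05 ]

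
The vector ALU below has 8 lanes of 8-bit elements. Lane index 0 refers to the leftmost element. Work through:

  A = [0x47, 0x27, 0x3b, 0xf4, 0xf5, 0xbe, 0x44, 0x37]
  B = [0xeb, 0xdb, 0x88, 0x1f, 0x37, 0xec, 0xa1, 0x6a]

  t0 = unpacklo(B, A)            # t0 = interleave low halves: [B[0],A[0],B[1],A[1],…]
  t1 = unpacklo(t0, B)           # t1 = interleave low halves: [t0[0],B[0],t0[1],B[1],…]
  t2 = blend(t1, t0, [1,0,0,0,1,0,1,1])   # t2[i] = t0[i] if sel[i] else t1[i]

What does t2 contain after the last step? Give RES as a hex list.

RES = [0xeb, 0xeb, 0x47, 0xdb, 0x88, 0x88, 0x1f, 0xf4]

t0 = [0xeb, 0x47, 0xdb, 0x27, 0x88, 0x3b, 0x1f, 0xf4]
t1 = [0xeb, 0xeb, 0x47, 0xdb, 0xdb, 0x88, 0x27, 0x1f]
t2 = [0xeb, 0xeb, 0x47, 0xdb, 0x88, 0x88, 0x1f, 0xf4]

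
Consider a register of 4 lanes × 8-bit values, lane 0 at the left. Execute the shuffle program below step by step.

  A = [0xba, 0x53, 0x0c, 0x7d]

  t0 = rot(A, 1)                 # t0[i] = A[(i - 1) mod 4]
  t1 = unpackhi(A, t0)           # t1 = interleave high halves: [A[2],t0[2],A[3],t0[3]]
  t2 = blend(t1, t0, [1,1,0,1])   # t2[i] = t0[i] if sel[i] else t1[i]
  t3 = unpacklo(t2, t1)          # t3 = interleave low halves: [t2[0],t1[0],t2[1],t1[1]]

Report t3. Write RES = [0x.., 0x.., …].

t0 = [0x7d, 0xba, 0x53, 0x0c]
t1 = [0x0c, 0x53, 0x7d, 0x0c]
t2 = [0x7d, 0xba, 0x7d, 0x0c]
t3 = [0x7d, 0x0c, 0xba, 0x53]

RES = [ 0x7d  0x0c  0xba  0x53 ]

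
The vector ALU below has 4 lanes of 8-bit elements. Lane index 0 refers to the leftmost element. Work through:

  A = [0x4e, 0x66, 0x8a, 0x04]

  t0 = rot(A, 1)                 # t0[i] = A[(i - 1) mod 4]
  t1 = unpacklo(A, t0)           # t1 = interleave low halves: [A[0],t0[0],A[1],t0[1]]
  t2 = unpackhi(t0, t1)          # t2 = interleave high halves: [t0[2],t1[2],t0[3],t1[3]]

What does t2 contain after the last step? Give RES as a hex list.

RES = [0x66, 0x66, 0x8a, 0x4e]

t0 = [0x04, 0x4e, 0x66, 0x8a]
t1 = [0x4e, 0x04, 0x66, 0x4e]
t2 = [0x66, 0x66, 0x8a, 0x4e]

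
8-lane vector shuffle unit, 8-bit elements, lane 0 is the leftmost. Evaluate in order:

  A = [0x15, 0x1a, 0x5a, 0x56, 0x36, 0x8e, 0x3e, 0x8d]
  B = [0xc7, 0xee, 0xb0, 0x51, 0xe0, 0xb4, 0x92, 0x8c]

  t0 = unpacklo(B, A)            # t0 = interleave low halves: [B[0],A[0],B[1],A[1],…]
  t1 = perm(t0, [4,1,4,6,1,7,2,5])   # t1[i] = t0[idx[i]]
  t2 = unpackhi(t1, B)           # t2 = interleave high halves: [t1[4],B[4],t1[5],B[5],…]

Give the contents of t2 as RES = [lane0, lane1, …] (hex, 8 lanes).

→ t0 |c7|15|ee|1a|b0|5a|51|56|
→ t1 |b0|15|b0|51|15|56|ee|5a|
→ t2 |15|e0|56|b4|ee|92|5a|8c|

RES = [ 0x15  0xe0  0x56  0xb4  0xee  0x92  0x5a  0x8c ]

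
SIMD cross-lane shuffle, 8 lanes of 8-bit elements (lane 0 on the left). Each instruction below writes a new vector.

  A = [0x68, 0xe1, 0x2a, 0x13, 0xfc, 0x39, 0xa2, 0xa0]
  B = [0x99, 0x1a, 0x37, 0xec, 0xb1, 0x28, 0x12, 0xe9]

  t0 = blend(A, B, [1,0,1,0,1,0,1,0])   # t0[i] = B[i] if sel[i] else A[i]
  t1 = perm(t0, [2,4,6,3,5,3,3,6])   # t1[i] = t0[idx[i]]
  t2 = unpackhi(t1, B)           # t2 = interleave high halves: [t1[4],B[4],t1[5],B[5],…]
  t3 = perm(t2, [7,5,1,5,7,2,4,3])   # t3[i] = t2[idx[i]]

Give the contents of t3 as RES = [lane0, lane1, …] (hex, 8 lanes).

→ t0 |99|e1|37|13|b1|39|12|a0|
→ t1 |37|b1|12|13|39|13|13|12|
→ t2 |39|b1|13|28|13|12|12|e9|
→ t3 |e9|12|b1|12|e9|13|13|28|

RES = [ 0xe9  0x12  0xb1  0x12  0xe9  0x13  0x13  0x28 ]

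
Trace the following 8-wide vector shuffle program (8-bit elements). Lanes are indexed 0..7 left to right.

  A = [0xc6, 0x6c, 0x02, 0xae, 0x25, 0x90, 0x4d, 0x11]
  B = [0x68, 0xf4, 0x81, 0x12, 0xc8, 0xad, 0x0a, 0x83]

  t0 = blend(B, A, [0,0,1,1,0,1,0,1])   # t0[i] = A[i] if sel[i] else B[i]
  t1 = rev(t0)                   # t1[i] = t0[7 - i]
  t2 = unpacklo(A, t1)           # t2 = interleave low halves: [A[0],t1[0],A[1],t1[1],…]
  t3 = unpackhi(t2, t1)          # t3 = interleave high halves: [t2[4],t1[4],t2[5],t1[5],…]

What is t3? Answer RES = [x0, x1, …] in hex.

  t0: 68 f4 02 ae c8 90 0a 11
  t1: 11 0a 90 c8 ae 02 f4 68
  t2: c6 11 6c 0a 02 90 ae c8
  t3: 02 ae 90 02 ae f4 c8 68

RES = [ 0x02  0xae  0x90  0x02  0xae  0xf4  0xc8  0x68 ]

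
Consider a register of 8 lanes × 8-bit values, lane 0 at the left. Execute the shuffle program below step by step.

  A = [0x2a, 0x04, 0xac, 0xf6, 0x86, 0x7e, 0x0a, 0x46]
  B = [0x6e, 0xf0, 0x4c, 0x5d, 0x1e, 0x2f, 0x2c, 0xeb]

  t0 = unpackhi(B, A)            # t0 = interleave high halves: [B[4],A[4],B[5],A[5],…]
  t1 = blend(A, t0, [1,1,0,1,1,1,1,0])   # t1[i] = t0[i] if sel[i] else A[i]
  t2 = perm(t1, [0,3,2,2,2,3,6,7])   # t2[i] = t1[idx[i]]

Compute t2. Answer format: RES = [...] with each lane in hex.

→ t0 |1e|86|2f|7e|2c|0a|eb|46|
→ t1 |1e|86|ac|7e|2c|0a|eb|46|
→ t2 |1e|7e|ac|ac|ac|7e|eb|46|

RES = [0x1e, 0x7e, 0xac, 0xac, 0xac, 0x7e, 0xeb, 0x46]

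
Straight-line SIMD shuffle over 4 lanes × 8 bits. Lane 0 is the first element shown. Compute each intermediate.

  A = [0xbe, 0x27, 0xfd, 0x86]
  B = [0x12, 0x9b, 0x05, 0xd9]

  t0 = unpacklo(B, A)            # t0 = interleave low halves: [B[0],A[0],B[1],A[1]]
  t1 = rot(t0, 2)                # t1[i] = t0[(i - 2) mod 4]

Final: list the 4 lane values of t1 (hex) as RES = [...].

RES = [0x9b, 0x27, 0x12, 0xbe]

t0 = [0x12, 0xbe, 0x9b, 0x27]
t1 = [0x9b, 0x27, 0x12, 0xbe]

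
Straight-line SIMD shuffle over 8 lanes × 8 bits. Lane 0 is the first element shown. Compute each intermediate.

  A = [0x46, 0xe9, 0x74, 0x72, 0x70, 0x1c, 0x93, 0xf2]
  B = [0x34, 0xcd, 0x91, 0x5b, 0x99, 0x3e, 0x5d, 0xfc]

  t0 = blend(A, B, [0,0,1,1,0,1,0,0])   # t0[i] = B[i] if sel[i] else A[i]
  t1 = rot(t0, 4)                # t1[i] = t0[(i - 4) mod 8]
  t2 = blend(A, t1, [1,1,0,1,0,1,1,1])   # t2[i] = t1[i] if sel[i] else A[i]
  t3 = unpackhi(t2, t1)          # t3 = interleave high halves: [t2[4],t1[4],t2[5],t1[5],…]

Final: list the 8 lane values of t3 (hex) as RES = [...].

t0 = [0x46, 0xe9, 0x91, 0x5b, 0x70, 0x3e, 0x93, 0xf2]
t1 = [0x70, 0x3e, 0x93, 0xf2, 0x46, 0xe9, 0x91, 0x5b]
t2 = [0x70, 0x3e, 0x74, 0xf2, 0x70, 0xe9, 0x91, 0x5b]
t3 = [0x70, 0x46, 0xe9, 0xe9, 0x91, 0x91, 0x5b, 0x5b]

RES = [ 0x70  0x46  0xe9  0xe9  0x91  0x91  0x5b  0x5b ]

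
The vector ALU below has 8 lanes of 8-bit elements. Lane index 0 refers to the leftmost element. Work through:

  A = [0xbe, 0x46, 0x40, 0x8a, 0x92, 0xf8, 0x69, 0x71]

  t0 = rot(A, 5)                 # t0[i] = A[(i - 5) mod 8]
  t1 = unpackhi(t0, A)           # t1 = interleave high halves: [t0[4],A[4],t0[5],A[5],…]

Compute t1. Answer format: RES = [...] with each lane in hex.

t0 = [0x8a, 0x92, 0xf8, 0x69, 0x71, 0xbe, 0x46, 0x40]
t1 = [0x71, 0x92, 0xbe, 0xf8, 0x46, 0x69, 0x40, 0x71]

RES = [ 0x71  0x92  0xbe  0xf8  0x46  0x69  0x40  0x71 ]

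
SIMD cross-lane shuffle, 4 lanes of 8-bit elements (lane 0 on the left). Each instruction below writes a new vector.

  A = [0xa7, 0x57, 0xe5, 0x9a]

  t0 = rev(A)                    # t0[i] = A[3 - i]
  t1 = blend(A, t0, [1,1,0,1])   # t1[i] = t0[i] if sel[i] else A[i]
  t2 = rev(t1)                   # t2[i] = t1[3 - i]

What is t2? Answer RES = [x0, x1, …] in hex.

→ t0 |9a|e5|57|a7|
→ t1 |9a|e5|e5|a7|
→ t2 |a7|e5|e5|9a|

RES = [ 0xa7  0xe5  0xe5  0x9a ]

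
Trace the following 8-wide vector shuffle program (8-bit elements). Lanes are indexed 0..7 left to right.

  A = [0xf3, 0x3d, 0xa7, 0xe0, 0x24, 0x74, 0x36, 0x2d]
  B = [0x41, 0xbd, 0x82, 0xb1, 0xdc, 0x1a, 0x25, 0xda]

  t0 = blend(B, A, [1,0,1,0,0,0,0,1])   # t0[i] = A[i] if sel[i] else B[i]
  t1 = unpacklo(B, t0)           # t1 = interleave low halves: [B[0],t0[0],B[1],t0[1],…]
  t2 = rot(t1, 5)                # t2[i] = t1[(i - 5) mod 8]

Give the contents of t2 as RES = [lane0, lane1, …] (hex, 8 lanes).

  t0: f3 bd a7 b1 dc 1a 25 2d
  t1: 41 f3 bd bd 82 a7 b1 b1
  t2: bd 82 a7 b1 b1 41 f3 bd

RES = [ 0xbd  0x82  0xa7  0xb1  0xb1  0x41  0xf3  0xbd ]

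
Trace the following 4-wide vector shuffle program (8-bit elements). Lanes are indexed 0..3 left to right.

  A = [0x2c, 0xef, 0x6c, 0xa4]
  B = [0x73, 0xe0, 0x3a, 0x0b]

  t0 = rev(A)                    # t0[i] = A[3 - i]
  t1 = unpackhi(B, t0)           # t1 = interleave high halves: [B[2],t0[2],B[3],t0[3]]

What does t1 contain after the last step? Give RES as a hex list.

t0 = [0xa4, 0x6c, 0xef, 0x2c]
t1 = [0x3a, 0xef, 0x0b, 0x2c]

RES = [ 0x3a  0xef  0x0b  0x2c ]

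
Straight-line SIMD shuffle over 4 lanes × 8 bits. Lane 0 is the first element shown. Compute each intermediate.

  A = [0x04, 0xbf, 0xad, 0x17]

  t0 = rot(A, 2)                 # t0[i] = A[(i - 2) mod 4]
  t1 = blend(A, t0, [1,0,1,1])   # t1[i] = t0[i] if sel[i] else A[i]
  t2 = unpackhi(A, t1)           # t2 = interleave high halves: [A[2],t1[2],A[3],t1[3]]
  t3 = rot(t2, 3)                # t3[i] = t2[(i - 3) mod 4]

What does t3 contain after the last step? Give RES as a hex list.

→ t0 |ad|17|04|bf|
→ t1 |ad|bf|04|bf|
→ t2 |ad|04|17|bf|
→ t3 |04|17|bf|ad|

RES = [ 0x04  0x17  0xbf  0xad ]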